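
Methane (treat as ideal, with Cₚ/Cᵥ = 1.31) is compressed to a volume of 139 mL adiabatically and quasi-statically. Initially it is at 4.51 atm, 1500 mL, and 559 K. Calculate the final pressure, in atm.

P₂ ≈ 102 atm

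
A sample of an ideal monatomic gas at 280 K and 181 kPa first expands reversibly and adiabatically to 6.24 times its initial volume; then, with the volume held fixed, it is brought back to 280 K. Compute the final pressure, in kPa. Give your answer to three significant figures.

P₃ ≈ 29.0 kPa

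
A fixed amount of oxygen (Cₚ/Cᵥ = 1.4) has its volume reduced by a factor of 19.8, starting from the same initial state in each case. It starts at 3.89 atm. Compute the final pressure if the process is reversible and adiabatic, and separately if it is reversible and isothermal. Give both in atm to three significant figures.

Isothermal: P₂ = P₁(V₁/V₂) = 3.89×19.8 = 77.02 atm.
Adiabatic: P₂ = P₁(V₁/V₂)^γ = 3.89×19.8^(1.4) = 254.3 atm.

adiabatic: 254 atm; isothermal: 77.0 atm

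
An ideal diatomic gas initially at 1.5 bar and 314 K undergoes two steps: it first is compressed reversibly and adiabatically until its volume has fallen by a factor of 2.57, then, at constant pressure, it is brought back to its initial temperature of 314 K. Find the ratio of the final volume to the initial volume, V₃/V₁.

For a diatomic ideal gas γ = 7/5.
Adiabatic step: V₂/V₁ = 0.3891; T₂ = T₁·2.57^(2/5) = 458 K.
Isobaric step: V₃/V₂ = T₃/T₂ = 314/458.
V₃/V₁ = (V₂/V₁)(V₃/V₂) = 0.3891 × (314/458) = 0.2667.

V₃/V₁ ≈ 0.267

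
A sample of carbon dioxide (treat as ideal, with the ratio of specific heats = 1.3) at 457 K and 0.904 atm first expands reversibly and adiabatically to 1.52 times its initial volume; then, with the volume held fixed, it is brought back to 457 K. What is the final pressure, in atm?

Adiabatic step (PV^γ = const): P₂ = 0.904×(1/1.52)^(1.3) = 0.5245 atm; T₂ = 457×(1/1.52)^(0.3) = 403.1 K.
Isochoric: P₃ = P₂(T₃/T₂) = 0.5245 × (457/403.1) = 0.5947 atm.

P₃ ≈ 0.595 atm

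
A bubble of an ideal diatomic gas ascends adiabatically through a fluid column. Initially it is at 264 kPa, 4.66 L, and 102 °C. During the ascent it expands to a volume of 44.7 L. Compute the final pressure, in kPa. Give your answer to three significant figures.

Adiabatic: P₁V₁^γ = P₂V₂^γ ⇒ P₂ = P₁ (V₁/V₂)^γ.
γ = 7/5 for a diatomic ideal gas.
P₂ = 264 × (4.66/44.7)^(7/5) = 11.14 kPa.

P₂ ≈ 11.1 kPa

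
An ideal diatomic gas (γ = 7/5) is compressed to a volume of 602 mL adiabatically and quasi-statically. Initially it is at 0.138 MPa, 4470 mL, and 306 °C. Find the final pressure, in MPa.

P₂ ≈ 2.28 MPa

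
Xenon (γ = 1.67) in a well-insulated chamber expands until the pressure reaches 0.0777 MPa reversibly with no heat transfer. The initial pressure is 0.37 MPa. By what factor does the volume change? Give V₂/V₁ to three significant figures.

From PV^γ = const, V₂/V₁ = (P₁/P₂)^(1/γ).
V₂/V₁ = (0.37/0.0777)^(0.599) = 2.546.

V₂/V₁ ≈ 2.55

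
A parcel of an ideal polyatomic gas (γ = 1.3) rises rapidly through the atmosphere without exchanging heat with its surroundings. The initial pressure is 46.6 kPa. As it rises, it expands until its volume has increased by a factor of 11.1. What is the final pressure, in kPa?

P₂ ≈ 2.04 kPa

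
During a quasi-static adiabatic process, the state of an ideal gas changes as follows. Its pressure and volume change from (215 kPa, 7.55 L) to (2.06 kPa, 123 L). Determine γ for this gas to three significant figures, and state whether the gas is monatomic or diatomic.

γ ≈ 1.67; monatomic

PV^γ = const ⇒ γ = ln(P₂/P₁) / ln(V₁/V₂).
γ = ln(2.06/215) / ln(7.55/123) = 1.666.
γ ≈ 1.67 is close to 5/3, so the gas is monatomic.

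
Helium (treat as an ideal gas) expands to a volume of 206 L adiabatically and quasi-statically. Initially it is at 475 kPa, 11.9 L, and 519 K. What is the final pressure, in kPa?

P₂ ≈ 4.10 kPa

Since PV^γ is constant along a reversible adiabat, P₂ = P₁ (V₁/V₂)^γ.
γ = 5/3 for a monatomic ideal gas.
P₂ = 475 × (11.9/206)^(5/3) = 4.1 kPa.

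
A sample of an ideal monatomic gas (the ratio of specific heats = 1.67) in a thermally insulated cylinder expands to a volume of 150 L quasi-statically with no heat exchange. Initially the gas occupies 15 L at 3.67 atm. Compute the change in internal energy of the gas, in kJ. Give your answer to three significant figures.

P₂ = P₁(V₁/V₂)^γ = 3.67×(15/150)^(1.67) = 0.07846 atm.
For a reversible adiabat, W_by_gas = (P₁V₁ − P₂V₂)/(γ−1).
W_by = (371900×0.015 − 7950×0.15) / (0.67) = 6545 J.
Q = 0 ⇒ ΔU = −W_by = -6545 J.

ΔU ≈ -6.55 kJ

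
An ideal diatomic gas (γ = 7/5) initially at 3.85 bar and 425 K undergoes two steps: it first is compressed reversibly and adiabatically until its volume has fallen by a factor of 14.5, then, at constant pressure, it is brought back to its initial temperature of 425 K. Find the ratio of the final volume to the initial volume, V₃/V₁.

V₃/V₁ ≈ 0.0237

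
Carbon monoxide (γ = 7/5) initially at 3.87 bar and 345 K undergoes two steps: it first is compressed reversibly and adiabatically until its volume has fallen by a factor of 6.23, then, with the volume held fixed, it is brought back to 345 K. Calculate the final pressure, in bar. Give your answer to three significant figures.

Adiabatic step (PV^γ = const): P₂ = 3.87×6.23^(7/5) = 50.12 bar; T₂ = 345×6.23^(2/5) = 717.2 K.
Isochoric: P₃ = P₂(T₃/T₂) = 50.12 × (345/717.2) = 24.11 bar.

P₃ ≈ 24.1 bar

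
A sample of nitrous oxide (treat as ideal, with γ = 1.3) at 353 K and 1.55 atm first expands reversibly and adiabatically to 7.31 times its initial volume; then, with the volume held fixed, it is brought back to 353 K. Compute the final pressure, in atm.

P₃ ≈ 0.212 atm

Adiabatic step (PV^γ = const): P₂ = 1.55×(1/7.31)^(1.3) = 0.1167 atm; T₂ = 353×(1/7.31)^(0.3) = 194.4 K.
Isochoric: P₃ = P₂(T₃/T₂) = 0.1167 × (353/194.4) = 0.212 atm.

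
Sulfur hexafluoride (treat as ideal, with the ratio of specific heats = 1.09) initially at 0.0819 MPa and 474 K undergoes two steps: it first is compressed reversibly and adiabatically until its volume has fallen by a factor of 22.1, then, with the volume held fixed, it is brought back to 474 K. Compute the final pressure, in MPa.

P₃ ≈ 1.81 MPa

Adiabatic step (PV^γ = const): P₂ = 0.0819×22.1^(1.09) = 2.392 MPa; T₂ = 474×22.1^(0.09) = 626.3 K.
Isochoric: P₃ = P₂(T₃/T₂) = 2.392 × (474/626.3) = 1.81 MPa.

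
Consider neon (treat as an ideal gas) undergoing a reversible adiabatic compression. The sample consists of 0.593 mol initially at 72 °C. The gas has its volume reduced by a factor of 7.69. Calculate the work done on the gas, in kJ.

W ≈ 7.39 kJ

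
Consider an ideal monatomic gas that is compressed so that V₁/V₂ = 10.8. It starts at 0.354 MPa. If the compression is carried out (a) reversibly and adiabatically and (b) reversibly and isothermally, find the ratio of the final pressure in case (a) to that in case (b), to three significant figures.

P_adiabatic / P_isothermal ≈ 4.89

For a monatomic ideal gas γ = 5/3.
Isothermal: P_b = P₁(V₁/V₂) = 0.354×10.8.
Adiabatic: P_a = P₁(V₁/V₂)^γ = 0.354×10.8^(5/3).
P_a/P_b = (V₁/V₂)^(γ−1) = 10.8^(2/3) = 4.886.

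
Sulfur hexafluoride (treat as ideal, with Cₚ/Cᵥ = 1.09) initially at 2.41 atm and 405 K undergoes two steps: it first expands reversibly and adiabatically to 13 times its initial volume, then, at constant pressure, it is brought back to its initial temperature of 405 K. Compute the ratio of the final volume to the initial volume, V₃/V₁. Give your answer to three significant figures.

Adiabatic step: V₂/V₁ = 13; T₂ = T₁·(1/13)^(0.09) = 321.5 K.
Isobaric step: V₃/V₂ = T₃/T₂ = 405/321.5.
V₃/V₁ = (V₂/V₁)(V₃/V₂) = 13 × (405/321.5) = 16.38.

V₃/V₁ ≈ 16.4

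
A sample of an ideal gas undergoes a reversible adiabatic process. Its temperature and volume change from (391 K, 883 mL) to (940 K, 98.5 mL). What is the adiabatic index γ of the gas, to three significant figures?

TV^(γ−1) = const ⇒ γ − 1 = ln(T₂/T₁) / ln(V₁/V₂).
γ = 1 + ln(940/391) / ln(883/98.5) = 1.4.

γ ≈ 1.40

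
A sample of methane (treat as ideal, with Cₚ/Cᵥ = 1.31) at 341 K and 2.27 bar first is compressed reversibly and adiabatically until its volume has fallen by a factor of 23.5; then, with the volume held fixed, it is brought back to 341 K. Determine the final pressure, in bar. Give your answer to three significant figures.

Adiabatic step (PV^γ = const): P₂ = 2.27×23.5^(1.31) = 141.9 bar; T₂ = 341×23.5^(0.31) = 907.4 K.
Isochoric: P₃ = P₂(T₃/T₂) = 141.9 × (341/907.4) = 53.34 bar.

P₃ ≈ 53.3 bar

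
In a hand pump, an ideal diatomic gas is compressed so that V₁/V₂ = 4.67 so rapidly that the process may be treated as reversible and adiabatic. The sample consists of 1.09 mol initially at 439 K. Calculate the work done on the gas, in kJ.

W ≈ 8.48 kJ

Adiabatic: T₁V₁^(γ−1) = T₂V₂^(γ−1) ⇒ T₂ = T₁ (V₁/V₂)^(γ−1).
γ = 7/5 for a diatomic ideal gas, so γ−1 = 2/5.
T₂ = 439 × 4.67^(2/5) = 813.2 K.
Q = 0, so ΔU = W_on_gas = nCᵥΔT with Cᵥ = R/(γ−1) = 20.79 J/(mol·K).
ΔU = 1.09 × 20.79 × (813.2 − 439) = 8477 J.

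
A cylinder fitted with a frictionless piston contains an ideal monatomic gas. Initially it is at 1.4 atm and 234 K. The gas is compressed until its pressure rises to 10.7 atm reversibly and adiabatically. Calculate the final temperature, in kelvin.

Adiabatic: T₂/T₁ = (P₂/P₁)^((γ−1)/γ).
For a monatomic ideal gas γ = 5/3, so (γ−1)/γ = 2/5.
T₂ = 234 × (10.7/1.4)^(2/5) = 527.9 K.

T₂ ≈ 528 K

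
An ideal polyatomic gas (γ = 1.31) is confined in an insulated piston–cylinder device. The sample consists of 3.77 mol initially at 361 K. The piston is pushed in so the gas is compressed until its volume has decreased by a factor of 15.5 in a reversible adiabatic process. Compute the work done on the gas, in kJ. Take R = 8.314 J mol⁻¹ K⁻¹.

Adiabatic: T₁V₁^(γ−1) = T₂V₂^(γ−1) ⇒ T₂ = T₁ (V₁/V₂)^(γ−1).
T₂ = 361 × 15.5^(0.31) = 844.3 K.
Q = 0, so ΔU = W_on_gas = nCᵥΔT with Cᵥ = R/(γ−1) = 26.82 J/(mol·K).
ΔU = 3.77 × 26.82 × (844.3 − 361) = 48870 J.

W ≈ 48.9 kJ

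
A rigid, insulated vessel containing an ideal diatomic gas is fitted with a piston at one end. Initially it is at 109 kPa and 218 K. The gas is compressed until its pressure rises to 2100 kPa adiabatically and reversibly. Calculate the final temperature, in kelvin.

T₂ ≈ 508 K

Along an adiabat T P^((1−γ)/γ) is constant, so T₂ = T₁ (P₂/P₁)^((γ−1)/γ).
For a diatomic ideal gas γ = 7/5, so (γ−1)/γ = 2/7.
T₂ = 218 × (2100/109)^(2/7) = 507.6 K.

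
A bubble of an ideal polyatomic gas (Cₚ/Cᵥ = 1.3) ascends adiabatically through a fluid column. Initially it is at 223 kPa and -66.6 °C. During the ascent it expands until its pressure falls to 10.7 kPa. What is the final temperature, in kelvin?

T₂ ≈ 102 K

Adiabatic: T₂/T₁ = (P₂/P₁)^((γ−1)/γ).
T₁ = -66.6 °C = 206.5 K.
T₂ = 206.5 × (10.7/223)^(0.231) = 102.5 K.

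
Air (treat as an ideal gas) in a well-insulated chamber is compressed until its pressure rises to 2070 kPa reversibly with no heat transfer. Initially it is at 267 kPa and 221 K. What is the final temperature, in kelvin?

Adiabatic: T₂/T₁ = (P₂/P₁)^((γ−1)/γ).
For a diatomic ideal gas γ = 7/5, so (γ−1)/γ = 2/7.
T₂ = 221 × (2070/267)^(2/7) = 396.8 K.

T₂ ≈ 397 K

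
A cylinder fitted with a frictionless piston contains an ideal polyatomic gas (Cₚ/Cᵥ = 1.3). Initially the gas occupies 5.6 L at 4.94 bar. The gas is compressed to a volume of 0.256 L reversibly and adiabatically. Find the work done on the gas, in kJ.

P₂ = P₁(V₁/V₂)^γ = 4.94×(5.6/0.256)^(1.3) = 272.7 bar.
For a reversible adiabat, W_by_gas = (P₁V₁ − P₂V₂)/(γ−1).
W_by = (494000×0.0056 − 2.727×10^7×0.000256) / (0.3) = -14050 J.
W_on_gas = −W_by = 14050 J.

W ≈ 14.0 kJ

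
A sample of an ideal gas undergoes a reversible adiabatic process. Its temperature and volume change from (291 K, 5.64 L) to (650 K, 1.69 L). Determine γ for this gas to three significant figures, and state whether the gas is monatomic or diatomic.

γ ≈ 1.67; monatomic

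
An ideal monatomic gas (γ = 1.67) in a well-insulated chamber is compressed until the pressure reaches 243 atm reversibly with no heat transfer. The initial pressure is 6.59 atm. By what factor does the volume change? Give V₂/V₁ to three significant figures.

From PV^γ = const, V₂/V₁ = (P₁/P₂)^(1/γ).
V₂/V₁ = (6.59/243)^(0.599) = 0.1153.

V₂/V₁ ≈ 0.115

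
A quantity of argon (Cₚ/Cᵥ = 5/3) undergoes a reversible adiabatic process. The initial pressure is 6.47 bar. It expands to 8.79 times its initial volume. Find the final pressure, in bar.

Since PV^γ is constant along a reversible adiabat, P₂ = P₁ (V₁/V₂)^γ.
P₂ = 6.47 × (1/8.79)^(5/3) = 0.1728 bar.

P₂ ≈ 0.173 bar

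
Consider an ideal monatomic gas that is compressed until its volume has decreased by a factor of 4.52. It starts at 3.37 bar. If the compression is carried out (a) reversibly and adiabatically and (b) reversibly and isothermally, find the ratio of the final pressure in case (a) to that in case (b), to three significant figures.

P_adiabatic / P_isothermal ≈ 2.73

For a monatomic ideal gas γ = 5/3.
Isothermal: P_b = P₁(V₁/V₂) = 3.37×4.52.
Adiabatic: P_a = P₁(V₁/V₂)^γ = 3.37×4.52^(5/3).
P_a/P_b = (V₁/V₂)^(γ−1) = 4.52^(2/3) = 2.734.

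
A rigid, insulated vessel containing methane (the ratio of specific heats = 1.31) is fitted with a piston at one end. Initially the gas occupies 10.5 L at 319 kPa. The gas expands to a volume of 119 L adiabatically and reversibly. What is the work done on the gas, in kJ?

P₂ = P₁(V₁/V₂)^γ = 319×(10.5/119)^(1.31) = 13.26 kPa.
For a reversible adiabat, W_by_gas = (P₁V₁ − P₂V₂)/(γ−1).
W_by = (319000×0.0105 − 13260×0.119) / (0.31) = 5714 J.
W_on_gas = −W_by = -5714 J.

W ≈ -5.71 kJ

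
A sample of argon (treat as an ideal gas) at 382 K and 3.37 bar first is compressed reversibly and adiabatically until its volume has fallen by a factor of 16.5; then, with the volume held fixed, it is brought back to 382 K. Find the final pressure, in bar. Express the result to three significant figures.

P₃ ≈ 55.6 bar

For a monatomic ideal gas γ = 5/3.
Adiabatic step (PV^γ = const): P₂ = 3.37×16.5^(5/3) = 360.4 bar; T₂ = 382×16.5^(2/3) = 2476 K.
Isochoric: P₃ = P₂(T₃/T₂) = 360.4 × (382/2476) = 55.61 bar.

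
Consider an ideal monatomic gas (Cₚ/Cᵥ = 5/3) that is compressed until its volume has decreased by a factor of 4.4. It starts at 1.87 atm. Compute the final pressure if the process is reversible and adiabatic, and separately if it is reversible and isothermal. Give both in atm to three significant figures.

adiabatic: 22.1 atm; isothermal: 8.23 atm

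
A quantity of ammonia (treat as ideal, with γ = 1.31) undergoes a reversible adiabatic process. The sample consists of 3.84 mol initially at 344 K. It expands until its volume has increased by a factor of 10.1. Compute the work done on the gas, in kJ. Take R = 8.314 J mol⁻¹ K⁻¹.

W ≈ -18.1 kJ

Adiabatic: T₁V₁^(γ−1) = T₂V₂^(γ−1) ⇒ T₂ = T₁ (V₁/V₂)^(γ−1).
T₂ = 344 × (1/10.1)^(0.31) = 168 K.
Q = 0, so ΔU = W_on_gas = nCᵥΔT with Cᵥ = R/(γ−1) = 26.82 J/(mol·K).
ΔU = 3.84 × 26.82 × (168 − 344) = -18130 J.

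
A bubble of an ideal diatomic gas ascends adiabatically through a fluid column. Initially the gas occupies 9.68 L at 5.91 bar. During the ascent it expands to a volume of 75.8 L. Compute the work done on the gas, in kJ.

W ≈ -8.02 kJ

γ = 7/5 for a diatomic ideal gas.
P₂ = P₁(V₁/V₂)^γ = 5.91×(9.68/75.8)^(7/5) = 0.3313 bar.
For a reversible adiabat, W_by_gas = (P₁V₁ − P₂V₂)/(γ−1).
W_by = (591000×0.00968 − 33130×0.0758) / (2/5) = 8023 J.
W_on_gas = −W_by = -8023 J.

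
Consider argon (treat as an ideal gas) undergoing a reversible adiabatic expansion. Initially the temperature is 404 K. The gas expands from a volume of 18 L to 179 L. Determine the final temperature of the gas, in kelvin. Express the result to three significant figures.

Adiabatic: T₁V₁^(γ−1) = T₂V₂^(γ−1) ⇒ T₂ = T₁ (V₁/V₂)^(γ−1).
For a monatomic ideal gas γ = 5/3, so γ−1 = 2/3.
T₂ = 404 × (18/179)^(2/3) = 87.36 K.

T₂ ≈ 87.4 K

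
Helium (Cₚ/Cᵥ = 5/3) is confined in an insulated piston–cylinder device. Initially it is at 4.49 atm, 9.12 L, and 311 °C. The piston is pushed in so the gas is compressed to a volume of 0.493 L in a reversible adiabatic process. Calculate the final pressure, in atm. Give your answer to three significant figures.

P₂ ≈ 581 atm

Since PV^γ is constant along a reversible adiabat, P₂ = P₁ (V₁/V₂)^γ.
P₂ = 4.49 × (9.12/0.493)^(5/3) = 581 atm.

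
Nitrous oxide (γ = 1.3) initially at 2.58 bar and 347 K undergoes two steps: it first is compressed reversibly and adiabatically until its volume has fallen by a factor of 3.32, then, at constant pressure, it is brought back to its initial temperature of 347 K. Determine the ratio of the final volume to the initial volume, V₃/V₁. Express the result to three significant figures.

Adiabatic step: V₂/V₁ = 0.3012; T₂ = T₁·3.32^(0.3) = 497.4 K.
Isobaric step: V₃/V₂ = T₃/T₂ = 347/497.4.
V₃/V₁ = (V₂/V₁)(V₃/V₂) = 0.3012 × (347/497.4) = 0.2101.

V₃/V₁ ≈ 0.210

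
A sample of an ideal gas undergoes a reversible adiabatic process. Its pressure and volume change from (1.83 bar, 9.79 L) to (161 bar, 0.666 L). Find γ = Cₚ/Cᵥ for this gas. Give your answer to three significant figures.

γ ≈ 1.67

PV^γ = const ⇒ γ = ln(P₂/P₁) / ln(V₁/V₂).
γ = ln(161/1.83) / ln(9.79/0.666) = 1.666.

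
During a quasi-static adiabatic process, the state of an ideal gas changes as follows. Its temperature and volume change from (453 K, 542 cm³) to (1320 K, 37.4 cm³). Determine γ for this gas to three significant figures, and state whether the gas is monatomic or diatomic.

TV^(γ−1) = const ⇒ γ − 1 = ln(T₂/T₁) / ln(V₁/V₂).
γ = 1 + ln(1320/453) / ln(542/37.4) = 1.4.
γ ≈ 1.40 is close to 7/5, so the gas is diatomic.

γ ≈ 1.40; diatomic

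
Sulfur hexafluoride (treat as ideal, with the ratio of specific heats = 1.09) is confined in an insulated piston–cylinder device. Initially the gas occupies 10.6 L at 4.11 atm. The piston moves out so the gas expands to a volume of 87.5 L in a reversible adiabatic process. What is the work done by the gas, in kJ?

P₂ = P₁(V₁/V₂)^γ = 4.11×(10.6/87.5)^(1.09) = 0.4118 atm.
For a reversible adiabat, W_by_gas = (P₁V₁ − P₂V₂)/(γ−1).
W_by = (416400×0.0106 − 41720×0.0875) / (0.09) = 8486 J.

W ≈ 8.49 kJ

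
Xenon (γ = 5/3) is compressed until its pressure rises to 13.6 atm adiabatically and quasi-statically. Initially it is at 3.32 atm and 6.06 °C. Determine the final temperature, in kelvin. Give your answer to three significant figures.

Along an adiabat T P^((1−γ)/γ) is constant, so T₂ = T₁ (P₂/P₁)^((γ−1)/γ).
T₁ = 6.06 °C = 279.2 K.
T₂ = 279.2 × (13.6/3.32)^(2/5) = 490.8 K.

T₂ ≈ 491 K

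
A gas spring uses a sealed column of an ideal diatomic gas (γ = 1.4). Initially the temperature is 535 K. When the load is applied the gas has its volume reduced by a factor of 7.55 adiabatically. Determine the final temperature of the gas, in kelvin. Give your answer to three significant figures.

For a reversible adiabat TV^(γ−1) is constant, so T₂ = T₁ (V₁/V₂)^(γ−1).
T₂ = 535 × 7.55^(0.4) = 1201 K.

T₂ ≈ 1200 K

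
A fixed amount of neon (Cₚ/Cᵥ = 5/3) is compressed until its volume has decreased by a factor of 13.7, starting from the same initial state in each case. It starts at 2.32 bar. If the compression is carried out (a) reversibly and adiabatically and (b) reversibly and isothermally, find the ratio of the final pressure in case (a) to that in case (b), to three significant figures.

P_adiabatic / P_isothermal ≈ 5.73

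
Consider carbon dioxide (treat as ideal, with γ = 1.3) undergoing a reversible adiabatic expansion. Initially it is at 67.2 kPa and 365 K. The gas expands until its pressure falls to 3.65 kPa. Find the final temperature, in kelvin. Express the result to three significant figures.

T₂ ≈ 186 K

Adiabatic: T₂/T₁ = (P₂/P₁)^((γ−1)/γ).
T₂ = 365 × (3.65/67.2)^(0.231) = 186.4 K.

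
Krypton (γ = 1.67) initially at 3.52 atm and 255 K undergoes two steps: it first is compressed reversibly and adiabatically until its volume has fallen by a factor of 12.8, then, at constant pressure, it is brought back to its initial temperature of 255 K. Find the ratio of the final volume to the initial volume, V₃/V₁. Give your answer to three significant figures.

V₃/V₁ ≈ 0.0142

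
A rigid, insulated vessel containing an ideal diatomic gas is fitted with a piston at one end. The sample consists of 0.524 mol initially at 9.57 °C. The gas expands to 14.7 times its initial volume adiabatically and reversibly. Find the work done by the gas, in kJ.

For a reversible adiabat TV^(γ−1) is constant, so T₂ = T₁ (V₁/V₂)^(γ−1).
γ = 7/5 for a diatomic ideal gas, so γ−1 = 2/5.
T₁ = 9.57 °C = 282.7 K.
T₂ = 282.7 × (1/14.7)^(2/5) = 96.48 K.
Q = 0, so ΔU = W_on_gas = nCᵥΔT with Cᵥ = R/(γ−1) = 20.79 J/(mol·K).
ΔU = 0.524 × 20.79 × (96.48 − 282.7) = -2028 J.
Work done by the gas = −ΔU = 2028 J.

W ≈ 2.03 kJ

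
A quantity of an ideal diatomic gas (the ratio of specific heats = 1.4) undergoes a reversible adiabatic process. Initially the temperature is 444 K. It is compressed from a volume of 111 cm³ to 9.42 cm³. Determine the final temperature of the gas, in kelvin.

T₂ ≈ 1190 K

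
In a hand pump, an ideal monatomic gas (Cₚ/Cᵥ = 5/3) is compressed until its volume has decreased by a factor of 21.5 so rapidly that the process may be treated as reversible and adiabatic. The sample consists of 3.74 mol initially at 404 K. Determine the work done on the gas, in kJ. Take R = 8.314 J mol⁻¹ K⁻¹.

W ≈ 127 kJ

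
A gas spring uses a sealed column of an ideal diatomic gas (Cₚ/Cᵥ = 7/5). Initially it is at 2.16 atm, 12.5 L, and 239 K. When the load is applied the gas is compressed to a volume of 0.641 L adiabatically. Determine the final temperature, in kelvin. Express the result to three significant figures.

T₂ ≈ 784 K

Adiabatic: T₁V₁^(γ−1) = T₂V₂^(γ−1) ⇒ T₂ = T₁ (V₁/V₂)^(γ−1).
T₂ = 239 × (12.5/0.641)^(2/5) = 784.2 K.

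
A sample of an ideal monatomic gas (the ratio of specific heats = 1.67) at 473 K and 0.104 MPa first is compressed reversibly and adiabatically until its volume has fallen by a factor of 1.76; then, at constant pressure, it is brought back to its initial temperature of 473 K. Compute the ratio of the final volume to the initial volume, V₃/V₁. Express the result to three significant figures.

V₃/V₁ ≈ 0.389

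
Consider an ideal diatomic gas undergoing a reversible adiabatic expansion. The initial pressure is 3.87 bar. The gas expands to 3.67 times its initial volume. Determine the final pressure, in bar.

P₂ ≈ 0.627 bar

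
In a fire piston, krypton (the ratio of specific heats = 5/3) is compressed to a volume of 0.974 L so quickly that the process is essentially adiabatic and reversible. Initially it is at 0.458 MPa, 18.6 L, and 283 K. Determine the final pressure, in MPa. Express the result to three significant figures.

Adiabatic: P₁V₁^γ = P₂V₂^γ ⇒ P₂ = P₁ (V₁/V₂)^γ.
P₂ = 0.458 × (18.6/0.974)^(5/3) = 62.49 MPa.

P₂ ≈ 62.5 MPa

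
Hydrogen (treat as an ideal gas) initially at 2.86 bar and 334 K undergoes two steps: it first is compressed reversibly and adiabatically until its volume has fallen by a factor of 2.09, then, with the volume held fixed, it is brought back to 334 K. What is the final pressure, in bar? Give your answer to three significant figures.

For a diatomic ideal gas γ = 7/5.
Adiabatic step (PV^γ = const): P₂ = 2.86×2.09^(7/5) = 8.027 bar; T₂ = 334×2.09^(2/5) = 448.5 K.
Isochoric: P₃ = P₂(T₃/T₂) = 8.027 × (334/448.5) = 5.977 bar.

P₃ ≈ 5.98 bar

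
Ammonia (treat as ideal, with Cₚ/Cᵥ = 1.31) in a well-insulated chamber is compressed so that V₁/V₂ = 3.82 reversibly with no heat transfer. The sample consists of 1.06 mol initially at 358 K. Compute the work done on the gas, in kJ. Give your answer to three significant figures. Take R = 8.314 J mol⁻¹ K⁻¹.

W ≈ 5.24 kJ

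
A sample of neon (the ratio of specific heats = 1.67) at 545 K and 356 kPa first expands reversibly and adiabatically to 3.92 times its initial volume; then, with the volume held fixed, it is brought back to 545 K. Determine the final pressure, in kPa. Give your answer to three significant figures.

P₃ ≈ 90.8 kPa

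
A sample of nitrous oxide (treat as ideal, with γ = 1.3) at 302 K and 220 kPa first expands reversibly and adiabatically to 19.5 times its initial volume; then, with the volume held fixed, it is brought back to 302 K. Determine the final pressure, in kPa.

P₃ ≈ 11.3 kPa

Adiabatic step (PV^γ = const): P₂ = 220×(1/19.5)^(1.3) = 4.628 kPa; T₂ = 302×(1/19.5)^(0.3) = 123.9 K.
Isochoric: P₃ = P₂(T₃/T₂) = 4.628 × (302/123.9) = 11.28 kPa.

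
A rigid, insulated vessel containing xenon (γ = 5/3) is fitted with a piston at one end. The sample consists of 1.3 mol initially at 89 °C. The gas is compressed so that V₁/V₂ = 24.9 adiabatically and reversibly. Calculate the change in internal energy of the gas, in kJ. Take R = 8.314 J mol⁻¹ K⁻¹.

ΔU ≈ 44.2 kJ

For a reversible adiabat TV^(γ−1) is constant, so T₂ = T₁ (V₁/V₂)^(γ−1).
T₁ = 89 °C = 362.1 K.
T₂ = 362.1 × 24.9^(2/3) = 3088 K.
Q = 0, so ΔU = W_on_gas = nCᵥΔT with Cᵥ = R/(γ−1) = 12.47 J/(mol·K).
ΔU = 1.3 × 12.47 × (3088 − 362.1) = 44190 J.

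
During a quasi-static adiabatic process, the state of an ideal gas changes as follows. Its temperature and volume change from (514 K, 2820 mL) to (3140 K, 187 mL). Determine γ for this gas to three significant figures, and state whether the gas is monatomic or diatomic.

γ ≈ 1.67; monatomic

TV^(γ−1) = const ⇒ γ − 1 = ln(T₂/T₁) / ln(V₁/V₂).
γ = 1 + ln(3140/514) / ln(2820/187) = 1.667.
γ ≈ 1.67 is close to 5/3, so the gas is monatomic.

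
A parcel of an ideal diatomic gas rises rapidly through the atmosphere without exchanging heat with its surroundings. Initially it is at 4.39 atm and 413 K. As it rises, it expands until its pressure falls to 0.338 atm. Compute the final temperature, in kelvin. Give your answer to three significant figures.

T₂ ≈ 199 K

Adiabatic: T₂/T₁ = (P₂/P₁)^((γ−1)/γ).
For a diatomic ideal gas γ = 7/5, so (γ−1)/γ = 2/7.
T₂ = 413 × (0.338/4.39)^(2/7) = 198.5 K.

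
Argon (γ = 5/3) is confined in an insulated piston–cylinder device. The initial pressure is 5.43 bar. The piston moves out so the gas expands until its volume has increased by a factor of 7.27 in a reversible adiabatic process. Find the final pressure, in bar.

P₂ ≈ 0.199 bar

Adiabatic: P₁V₁^γ = P₂V₂^γ ⇒ P₂ = P₁ (V₁/V₂)^γ.
P₂ = 5.43 × (1/7.27)^(5/3) = 0.199 bar.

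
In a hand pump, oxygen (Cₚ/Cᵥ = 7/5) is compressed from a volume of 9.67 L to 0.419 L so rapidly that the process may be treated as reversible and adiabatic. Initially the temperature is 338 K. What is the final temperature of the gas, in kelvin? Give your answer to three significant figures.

T₂ ≈ 1190 K

Adiabatic: T₁V₁^(γ−1) = T₂V₂^(γ−1) ⇒ T₂ = T₁ (V₁/V₂)^(γ−1).
T₂ = 338 × (9.67/0.419)^(2/5) = 1186 K.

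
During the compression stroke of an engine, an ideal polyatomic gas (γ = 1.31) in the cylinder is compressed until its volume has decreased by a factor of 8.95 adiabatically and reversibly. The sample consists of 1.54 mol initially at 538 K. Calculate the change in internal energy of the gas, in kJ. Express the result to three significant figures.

For a reversible adiabat TV^(γ−1) is constant, so T₂ = T₁ (V₁/V₂)^(γ−1).
T₂ = 538 × 8.95^(0.31) = 1061 K.
Q = 0, so ΔU = W_on_gas = nCᵥΔT with Cᵥ = R/(γ−1) = 26.82 J/(mol·K).
ΔU = 1.54 × 26.82 × (1061 − 538) = 21610 J.

ΔU ≈ 21.6 kJ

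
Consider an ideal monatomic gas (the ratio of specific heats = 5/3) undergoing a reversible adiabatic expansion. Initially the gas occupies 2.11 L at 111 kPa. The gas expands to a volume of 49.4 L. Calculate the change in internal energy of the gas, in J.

ΔU ≈ -308 J

P₂ = P₁(V₁/V₂)^γ = 111×(2.11/49.4)^(5/3) = 0.5793 kPa.
For a reversible adiabat, W_by_gas = (P₁V₁ − P₂V₂)/(γ−1).
W_by = (111000×0.00211 − 579.3×0.0494) / (2/3) = 308.4 J.
Q = 0 ⇒ ΔU = −W_by = -308.4 J.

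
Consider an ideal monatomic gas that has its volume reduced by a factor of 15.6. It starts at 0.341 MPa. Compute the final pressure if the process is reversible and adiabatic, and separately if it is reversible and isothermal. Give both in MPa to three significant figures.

For a monatomic ideal gas γ = 5/3.
Isothermal: P₂ = P₁(V₁/V₂) = 0.341×15.6 = 5.32 MPa.
Adiabatic: P₂ = P₁(V₁/V₂)^γ = 0.341×15.6^(5/3) = 33.21 MPa.

adiabatic: 33.2 MPa; isothermal: 5.32 MPa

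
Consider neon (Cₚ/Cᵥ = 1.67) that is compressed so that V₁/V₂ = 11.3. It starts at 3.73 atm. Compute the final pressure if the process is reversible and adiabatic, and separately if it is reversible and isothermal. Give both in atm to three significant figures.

Isothermal: P₂ = P₁(V₁/V₂) = 3.73×11.3 = 42.15 atm.
Adiabatic: P₂ = P₁(V₁/V₂)^γ = 3.73×11.3^(1.67) = 214 atm.

adiabatic: 214 atm; isothermal: 42.1 atm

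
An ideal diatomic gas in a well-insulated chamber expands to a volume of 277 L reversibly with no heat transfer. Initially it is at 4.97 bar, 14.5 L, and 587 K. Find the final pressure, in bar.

P₂ ≈ 0.0799 bar

Adiabatic: P₁V₁^γ = P₂V₂^γ ⇒ P₂ = P₁ (V₁/V₂)^γ.
γ = 7/5 for a diatomic ideal gas.
P₂ = 4.97 × (14.5/277)^(7/5) = 0.07995 bar.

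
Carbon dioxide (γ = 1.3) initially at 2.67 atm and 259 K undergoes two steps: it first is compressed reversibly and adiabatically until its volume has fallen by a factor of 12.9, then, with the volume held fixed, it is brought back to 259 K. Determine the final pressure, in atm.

Adiabatic step (PV^γ = const): P₂ = 2.67×12.9^(1.3) = 74.18 atm; T₂ = 259×12.9^(0.3) = 557.8 K.
Isochoric: P₃ = P₂(T₃/T₂) = 74.18 × (259/557.8) = 34.44 atm.

P₃ ≈ 34.4 atm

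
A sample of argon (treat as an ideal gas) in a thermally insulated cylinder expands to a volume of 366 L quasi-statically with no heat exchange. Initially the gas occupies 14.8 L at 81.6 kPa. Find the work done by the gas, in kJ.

W ≈ 1.60 kJ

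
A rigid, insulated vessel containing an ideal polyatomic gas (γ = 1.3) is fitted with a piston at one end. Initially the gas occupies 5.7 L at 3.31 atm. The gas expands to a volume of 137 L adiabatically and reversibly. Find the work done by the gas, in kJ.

P₂ = P₁(V₁/V₂)^γ = 3.31×(5.7/137)^(1.3) = 0.05306 atm.
For a reversible adiabat, W_by_gas = (P₁V₁ − P₂V₂)/(γ−1).
W_by = (335400×0.0057 − 5376×0.137) / (0.3) = 3917 J.

W ≈ 3.92 kJ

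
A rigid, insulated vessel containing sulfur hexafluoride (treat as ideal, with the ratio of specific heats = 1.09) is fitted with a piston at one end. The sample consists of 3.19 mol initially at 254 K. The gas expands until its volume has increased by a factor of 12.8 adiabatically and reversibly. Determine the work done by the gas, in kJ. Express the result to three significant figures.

W ≈ 15.3 kJ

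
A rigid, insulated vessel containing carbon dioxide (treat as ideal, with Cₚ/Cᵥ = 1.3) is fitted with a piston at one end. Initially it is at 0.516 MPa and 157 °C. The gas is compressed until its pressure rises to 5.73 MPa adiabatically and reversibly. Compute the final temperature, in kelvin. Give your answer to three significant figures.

Along an adiabat T P^((1−γ)/γ) is constant, so T₂ = T₁ (P₂/P₁)^((γ−1)/γ).
T₁ = 157 °C = 430.1 K.
T₂ = 430.1 × (5.73/0.516)^(0.231) = 749.7 K.

T₂ ≈ 750 K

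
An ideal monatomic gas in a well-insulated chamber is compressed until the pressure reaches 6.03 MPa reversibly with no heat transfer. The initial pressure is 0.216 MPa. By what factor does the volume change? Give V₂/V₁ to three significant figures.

V₂/V₁ ≈ 0.136

From PV^γ = const, V₂/V₁ = (P₁/P₂)^(1/γ).
For a monatomic ideal gas γ = 5/3.
V₂/V₁ = (0.216/6.03)^(3/5) = 0.1357.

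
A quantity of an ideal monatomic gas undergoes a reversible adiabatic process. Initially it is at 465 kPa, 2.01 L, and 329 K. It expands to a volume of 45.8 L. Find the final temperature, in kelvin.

T₂ ≈ 40.9 K

Adiabatic: T₁V₁^(γ−1) = T₂V₂^(γ−1) ⇒ T₂ = T₁ (V₁/V₂)^(γ−1).
γ = 5/3 for a monatomic ideal gas.
T₂ = 329 × (2.01/45.8)^(2/3) = 40.93 K.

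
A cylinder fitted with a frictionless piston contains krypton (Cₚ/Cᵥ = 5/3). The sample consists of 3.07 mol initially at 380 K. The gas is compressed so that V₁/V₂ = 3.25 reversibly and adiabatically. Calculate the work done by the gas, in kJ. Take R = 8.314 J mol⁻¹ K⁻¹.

W ≈ -17.4 kJ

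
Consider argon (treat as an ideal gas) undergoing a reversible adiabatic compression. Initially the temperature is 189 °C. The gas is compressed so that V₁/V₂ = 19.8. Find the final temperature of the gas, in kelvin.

T₂ ≈ 3380 K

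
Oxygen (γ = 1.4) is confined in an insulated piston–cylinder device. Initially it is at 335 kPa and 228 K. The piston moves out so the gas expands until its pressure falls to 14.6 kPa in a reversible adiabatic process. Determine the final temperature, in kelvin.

T₂ ≈ 93.1 K

Along an adiabat T P^((1−γ)/γ) is constant, so T₂ = T₁ (P₂/P₁)^((γ−1)/γ).
T₂ = 228 × (14.6/335)^(0.286) = 93.15 K.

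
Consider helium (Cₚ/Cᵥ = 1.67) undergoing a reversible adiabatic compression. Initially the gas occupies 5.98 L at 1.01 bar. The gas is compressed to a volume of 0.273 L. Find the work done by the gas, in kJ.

P₂ = P₁(V₁/V₂)^γ = 1.01×(5.98/0.273)^(1.67) = 175 bar.
For a reversible adiabat, W_by_gas = (P₁V₁ − P₂V₂)/(γ−1).
W_by = (101000×0.00598 − 1.75×10^7×0.000273) / (0.67) = -6229 J.

W ≈ -6.23 kJ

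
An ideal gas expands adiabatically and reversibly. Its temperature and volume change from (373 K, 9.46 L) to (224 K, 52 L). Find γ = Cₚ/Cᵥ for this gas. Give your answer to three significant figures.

TV^(γ−1) = const ⇒ γ − 1 = ln(T₂/T₁) / ln(V₁/V₂).
γ = 1 + ln(224/373) / ln(9.46/52) = 1.299.

γ ≈ 1.30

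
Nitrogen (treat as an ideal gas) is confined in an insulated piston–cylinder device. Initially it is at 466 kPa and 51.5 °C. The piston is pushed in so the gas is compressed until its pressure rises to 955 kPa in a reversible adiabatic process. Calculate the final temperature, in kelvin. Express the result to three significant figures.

T₂ ≈ 399 K

Adiabatic: T₂/T₁ = (P₂/P₁)^((γ−1)/γ).
For a diatomic ideal gas γ = 7/5, so (γ−1)/γ = 2/7.
T₁ = 51.5 °C = 324.6 K.
T₂ = 324.6 × (955/466)^(2/7) = 398.5 K.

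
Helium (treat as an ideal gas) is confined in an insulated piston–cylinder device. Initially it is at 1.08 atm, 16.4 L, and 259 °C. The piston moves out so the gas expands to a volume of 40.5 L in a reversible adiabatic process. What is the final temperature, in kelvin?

Adiabatic: T₁V₁^(γ−1) = T₂V₂^(γ−1) ⇒ T₂ = T₁ (V₁/V₂)^(γ−1).
γ = 5/3 for a monatomic ideal gas.
T₁ = 259 °C = 532.1 K.
T₂ = 532.1 × (16.4/40.5)^(2/3) = 291.3 K.

T₂ ≈ 291 K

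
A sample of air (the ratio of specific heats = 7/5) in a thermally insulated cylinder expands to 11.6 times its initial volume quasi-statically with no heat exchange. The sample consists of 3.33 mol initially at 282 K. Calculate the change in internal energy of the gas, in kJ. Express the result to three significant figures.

ΔU ≈ -12.2 kJ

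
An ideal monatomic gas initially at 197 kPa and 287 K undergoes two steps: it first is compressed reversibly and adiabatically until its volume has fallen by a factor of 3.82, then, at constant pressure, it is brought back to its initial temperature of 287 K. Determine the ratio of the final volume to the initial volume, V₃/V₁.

V₃/V₁ ≈ 0.107

For a monatomic ideal gas γ = 5/3.
Adiabatic step: V₂/V₁ = 0.2618; T₂ = T₁·3.82^(2/3) = 701.3 K.
Isobaric step: V₃/V₂ = T₃/T₂ = 287/701.3.
V₃/V₁ = (V₂/V₁)(V₃/V₂) = 0.2618 × (287/701.3) = 0.1071.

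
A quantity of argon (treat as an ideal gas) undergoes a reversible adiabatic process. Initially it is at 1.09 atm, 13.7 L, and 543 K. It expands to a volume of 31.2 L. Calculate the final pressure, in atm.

P₂ ≈ 0.277 atm

Adiabatic: P₁V₁^γ = P₂V₂^γ ⇒ P₂ = P₁ (V₁/V₂)^γ.
γ = 5/3 for a monatomic ideal gas.
P₂ = 1.09 × (13.7/31.2)^(5/3) = 0.2765 atm.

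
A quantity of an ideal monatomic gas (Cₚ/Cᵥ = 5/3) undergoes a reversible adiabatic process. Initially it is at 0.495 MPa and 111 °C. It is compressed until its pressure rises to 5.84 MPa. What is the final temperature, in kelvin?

Adiabatic: T₂/T₁ = (P₂/P₁)^((γ−1)/γ).
T₁ = 111 °C = 384.1 K.
T₂ = 384.1 × (5.84/0.495)^(2/5) = 1031 K.

T₂ ≈ 1030 K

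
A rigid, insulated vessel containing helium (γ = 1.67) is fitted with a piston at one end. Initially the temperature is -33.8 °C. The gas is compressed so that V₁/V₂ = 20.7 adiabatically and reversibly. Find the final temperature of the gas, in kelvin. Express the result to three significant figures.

T₂ ≈ 1820 K

For a reversible adiabat TV^(γ−1) is constant, so T₂ = T₁ (V₁/V₂)^(γ−1).
T₁ = -33.8 °C = 239.3 K.
T₂ = 239.3 × 20.7^(0.67) = 1823 K.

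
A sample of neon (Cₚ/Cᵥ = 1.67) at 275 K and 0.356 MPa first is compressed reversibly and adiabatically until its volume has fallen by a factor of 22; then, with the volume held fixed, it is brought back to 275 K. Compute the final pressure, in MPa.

P₃ ≈ 7.83 MPa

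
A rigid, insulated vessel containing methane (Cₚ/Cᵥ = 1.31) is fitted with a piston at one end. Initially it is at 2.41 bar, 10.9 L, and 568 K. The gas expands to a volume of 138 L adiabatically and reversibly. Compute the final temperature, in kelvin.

For a reversible adiabat TV^(γ−1) is constant, so T₂ = T₁ (V₁/V₂)^(γ−1).
T₂ = 568 × (10.9/138)^(0.31) = 258.6 K.

T₂ ≈ 259 K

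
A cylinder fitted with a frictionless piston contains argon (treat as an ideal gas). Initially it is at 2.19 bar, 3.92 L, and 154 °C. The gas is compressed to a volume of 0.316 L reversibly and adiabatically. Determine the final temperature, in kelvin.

T₂ ≈ 2290 K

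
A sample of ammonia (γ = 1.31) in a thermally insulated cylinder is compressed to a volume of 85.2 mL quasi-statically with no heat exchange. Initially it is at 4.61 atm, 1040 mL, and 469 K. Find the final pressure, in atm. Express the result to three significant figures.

P₂ ≈ 122 atm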